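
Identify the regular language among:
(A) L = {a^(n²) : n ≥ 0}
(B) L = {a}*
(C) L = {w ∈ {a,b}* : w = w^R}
(B) {a}*

(B) L = {a}* is regular.

This can be recognized by a finite automaton (DFA/NFA).
Regular expressions like {a}* define regular languages.

The other choices are not regular:
- {w ∈ {a,b}* : w = w^R}: After pumping, the string is no longer symmetric
- {a^(n²) : n ≥ 0}: After pumping, length is no longer a perfect square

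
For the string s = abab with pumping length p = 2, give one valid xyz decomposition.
x = 'a', y = 'b', z = 'ab'

For s = abab and p = 2, one valid decomposition is:
- x = 'a' (length 1)
- y = 'b' (length 1)
- z = 'ab' (length 2)

Verification:
- xyz = 'a' + 'b' + 'ab' = abab ✓
- |xy| = 2 ≤ 2 ✓
- |y| = 1 > 0 ✓

All pumping lemma constraints are satisfied.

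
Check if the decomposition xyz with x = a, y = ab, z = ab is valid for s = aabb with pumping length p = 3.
Violated: xyz = s

The decomposition x = a, y = ab, z = ab for s = aabb with p = 3
violates the constraint: xyz = s

xyz = 'a' + 'ab' + 'ab' = 'aabab' ≠ 'aabb' = s. The decomposition doesn't reconstruct s.

Pumping lemma constraints:
1. xyz = s (decomposition is valid)
2. |xy| ≤ p
3. |y| > 0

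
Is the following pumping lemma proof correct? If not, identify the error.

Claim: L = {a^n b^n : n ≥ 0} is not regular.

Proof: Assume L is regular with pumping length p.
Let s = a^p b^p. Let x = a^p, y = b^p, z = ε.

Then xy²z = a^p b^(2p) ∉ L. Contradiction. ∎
The proof is INCORRECT.

Error: The decomposition violates |xy| ≤ p.
With x = a^p and y = b^p, we have |xy| = 2p > p.
The pumping lemma requires |xy| ≤ p, so y must be within the first p characters.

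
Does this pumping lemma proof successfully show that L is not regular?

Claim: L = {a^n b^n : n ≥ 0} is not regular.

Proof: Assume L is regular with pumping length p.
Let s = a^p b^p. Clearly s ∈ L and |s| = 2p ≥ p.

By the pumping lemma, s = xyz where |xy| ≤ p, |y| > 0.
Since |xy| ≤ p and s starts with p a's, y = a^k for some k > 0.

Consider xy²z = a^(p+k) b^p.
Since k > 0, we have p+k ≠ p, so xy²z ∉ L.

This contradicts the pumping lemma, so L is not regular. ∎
The proof is correct.

This proof is valid because:
1. The string s = a^p b^p is correctly in L
2. The decomposition analysis is correct: y must consist only of a's
3. The contradiction is valid: pumping increases a's but not b's
4. The conclusion follows logically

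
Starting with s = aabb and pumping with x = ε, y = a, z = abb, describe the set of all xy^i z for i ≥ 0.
{xy^i z : i ≥ 0} = {a^(i+1) b^2 : i ≥ 0} = {abb, aabb, aaabb, ...}

With x = ε, y = a, z = abb: Starting with aabb and pumping the first 'a' (z = abb keeps the second 'a'), we get strings with i+1 a's followed by 2 b's for i = 0, 1, 2, ...; note bb is not produced because z always contributes one a.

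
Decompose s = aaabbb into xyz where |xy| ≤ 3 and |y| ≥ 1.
x = '', y = 'aaa', z = 'bbb'

For s = aaabbb and p = 3, one valid decomposition is:
- x = '' (length 0)
- y = 'aaa' (length 3)
- z = 'bbb' (length 3)

Verification:
- xyz = '' + 'aaa' + 'bbb' = aaabbb ✓
- |xy| = 3 ≤ 3 ✓
- |y| = 3 > 0 ✓

All pumping lemma constraints are satisfied.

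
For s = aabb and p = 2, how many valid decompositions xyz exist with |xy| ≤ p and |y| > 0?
3

For s = 'aabb' with pumping length p = 2:

Constraints: |xy| ≤ 2, |y| > 0

Valid decompositions (|xy| ≤ p, |y| ≥ 1):
  • x='', y='a', z='abb'
  • x='a', y='a', z='bb'
  • x='', y='aa', z='bb'

Total count: 3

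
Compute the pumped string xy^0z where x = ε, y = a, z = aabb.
aabb

Given x = '', y = 'a', z = 'aabb' and i = 0:

xy^0z = x + y·y·...·y (0 times) + z
       = '' + 'a'^0 + 'aabb'
       = '' + '' + 'aabb'
       = 'aabb'

The pumped string is 'aabb' with length 4.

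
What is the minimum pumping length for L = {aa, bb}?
p = 3

For a finite language L, the pumping lemma holds vacuously if p > max|s| for s ∈ L.

The longest string in L = {aa, bb} has length 2.
If p = 3, then no string s ∈ L has |s| ≥ p, so the condition is vacuously true.

The minimum pumping length is p = 3.

Why no smaller p works: for any p ≤ 2, the longest string s ∈ L has |s| = 2 ≥ p, so it would
have to be pumpable; but pumping up (i = 2, 3, ...) produces ever longer strings, which cannot all lie in the
finite language L. So the pumping property fails for every p ≤ 2.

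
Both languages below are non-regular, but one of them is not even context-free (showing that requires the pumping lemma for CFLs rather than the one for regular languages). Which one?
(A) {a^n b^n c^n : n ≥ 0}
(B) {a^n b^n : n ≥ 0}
(A) {a^n b^n c^n : n ≥ 0}

(A) {a^n b^n c^n : n ≥ 0} requires the CFL pumping lemma.

- {a^n b^n : n ≥ 0} is context-free (but not regular)
  • Can be shown non-regular with the regular pumping lemma
  • After pumping, the number of a's and b's become unequal

- {a^n b^n c^n : n ≥ 0} is NOT context-free
  • Requires the CFL pumping lemma to prove
  • Cannot maintain three equal counts simultaneously

The CFL pumping lemma is "stronger" in that it can prove non-membership
in the larger class of context-free languages.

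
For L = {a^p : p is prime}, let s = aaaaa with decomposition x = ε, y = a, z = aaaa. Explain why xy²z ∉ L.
xy²z = aaaaaa ∉ L

Pumping with i = 2 replaces y = a by y² = aa:
- Original: s = xyz = aaaaa; aaaaa has length 5, which is prime, so it is in L
- Pumped: xy²z = ε · aa · aaaa = aaaaaa
- aaaaaa has length 6 = 2 × 3, which is not prime, so it is not in L

The pumping lemma would require xy²z ∈ L, so this decomposition yields a contradiction.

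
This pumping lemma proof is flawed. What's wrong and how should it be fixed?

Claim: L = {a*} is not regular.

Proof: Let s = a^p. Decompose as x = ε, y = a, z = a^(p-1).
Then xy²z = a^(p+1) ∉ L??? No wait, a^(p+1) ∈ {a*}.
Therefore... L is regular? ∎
Error: The proof attempts to show a*  is not regular, but a* IS regular!

Correction: a* is a regular language (recognized by a simple DFA with one accepting state and self-loop on 'a'). The pumping lemma can only prove non-regularity, not regularity. For regular languages, pumping always works.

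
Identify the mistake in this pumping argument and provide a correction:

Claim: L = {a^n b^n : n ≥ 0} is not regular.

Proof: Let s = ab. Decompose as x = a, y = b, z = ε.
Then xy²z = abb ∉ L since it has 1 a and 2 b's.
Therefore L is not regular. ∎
Error: The string s = ab might be shorter than the pumping length p.

Correction: Choose s = a^p b^p to ensure |s| ≥ p. Also, the decomposition is wrong: with |xy| ≤ p, y cannot include b's when s starts with p a's.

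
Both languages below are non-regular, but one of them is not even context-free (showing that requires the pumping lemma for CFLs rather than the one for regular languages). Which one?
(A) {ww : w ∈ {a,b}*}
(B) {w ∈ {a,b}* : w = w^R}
(A) {ww : w ∈ {a,b}*}

(A) {ww : w ∈ {a,b}*} requires the CFL pumping lemma.

- {w ∈ {a,b}* : w = w^R} is context-free (but not regular)
  • Can be shown non-regular with the regular pumping lemma
  • After pumping, the string is no longer symmetric

- {ww : w ∈ {a,b}*} is NOT context-free
  • Requires the CFL pumping lemma to prove
  • Cannot verify equality of two arbitrary substrings

The CFL pumping lemma is "stronger" in that it can prove non-membership
in the larger class of context-free languages.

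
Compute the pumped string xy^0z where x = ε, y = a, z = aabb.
aabb

Given x = '', y = 'a', z = 'aabb' and i = 0:

xy^0z = x + y·y·...·y (0 times) + z
       = '' + 'a'^0 + 'aabb'
       = '' + '' + 'aabb'
       = 'aabb'

The pumped string is 'aabb' with length 4.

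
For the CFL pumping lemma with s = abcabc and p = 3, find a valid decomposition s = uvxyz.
u='ab', v='c', x='a', y='b', z='c'

For s = abcabc with pumping length p = 3:

One valid decomposition:
- u = 'ab'
- v = 'c'
- x = 'a'
- y = 'b'
- z = 'c'

Verification:
- uvxyz = 'ab' + 'c' + 'a' + 'b' + 'c' = abcabc ✓
- |vxy| = |'cab'| = 3 ≤ 3 ✓
- |vy| = |'cb'| = 2 > 0 ✓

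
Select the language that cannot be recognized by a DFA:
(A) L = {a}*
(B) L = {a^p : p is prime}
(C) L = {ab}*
(B) {a^p : p is prime}

(B) L = {a^p : p is prime} is NOT regular.

The pumping lemma can be used to prove this:
After pumping, the length becomes composite

The other languages are regular because they can be recognized by finite automata.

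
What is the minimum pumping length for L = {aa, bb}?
p = 3

For a finite language L, the pumping lemma holds vacuously if p > max|s| for s ∈ L.

The longest string in L = {aa, bb} has length 2.
If p = 3, then no string s ∈ L has |s| ≥ p, so the condition is vacuously true.

The minimum pumping length is p = 3.

Why no smaller p works: for any p ≤ 2, the longest string s ∈ L has |s| = 2 ≥ p, so it would
have to be pumpable; but pumping up (i = 2, 3, ...) produces ever longer strings, which cannot all lie in the
finite language L. So the pumping property fails for every p ≤ 2.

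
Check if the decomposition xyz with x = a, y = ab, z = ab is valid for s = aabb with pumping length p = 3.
Violated: xyz = s

The decomposition x = a, y = ab, z = ab for s = aabb with p = 3
violates the constraint: xyz = s

xyz = 'a' + 'ab' + 'ab' = 'aabab' ≠ 'aabb' = s. The decomposition doesn't reconstruct s.

Pumping lemma constraints:
1. xyz = s (decomposition is valid)
2. |xy| ≤ p
3. |y| > 0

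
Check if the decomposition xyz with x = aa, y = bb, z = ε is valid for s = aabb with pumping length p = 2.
Violated: |xy| ≤ p

The decomposition x = aa, y = bb, z = ε for s = aabb with p = 2
violates the constraint: |xy| ≤ p

|xy| = |aabb| = 4 > 2 = p. The decomposition puts too many characters in xy.

Pumping lemma constraints:
1. xyz = s (decomposition is valid)
2. |xy| ≤ p
3. |y| > 0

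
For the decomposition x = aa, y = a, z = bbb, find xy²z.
aaaabbb

Given x = 'aa', y = 'a', z = 'bbb' and i = 2:

xy^2z = x + y·y·...·y (2 times) + z
       = 'aa' + 'a'^2 + 'bbb'
       = 'aa' + 'aa' + 'bbb'
       = 'aaaabbb'

The pumped string is 'aaaabbb' with length 7.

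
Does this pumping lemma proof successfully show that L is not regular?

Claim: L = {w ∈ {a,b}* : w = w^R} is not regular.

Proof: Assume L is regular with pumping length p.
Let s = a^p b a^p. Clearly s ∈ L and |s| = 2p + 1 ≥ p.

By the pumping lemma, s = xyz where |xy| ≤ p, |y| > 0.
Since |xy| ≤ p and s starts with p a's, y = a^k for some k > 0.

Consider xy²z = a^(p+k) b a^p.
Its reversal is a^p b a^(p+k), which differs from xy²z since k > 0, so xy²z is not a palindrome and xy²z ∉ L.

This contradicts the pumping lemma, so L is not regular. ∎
The proof is correct.

This proof is valid because:
1. s = a^p b a^p is in L and is chosen in terms of p, so |s| ≥ p holds for every p
2. The decomposition analysis is correct: |xy| ≤ p forces y to lie inside the leading a's
3. The contradiction is valid: a^(p+k) b a^p has more a's before the b than after it, so it is not a palindrome
4. The conclusion follows logically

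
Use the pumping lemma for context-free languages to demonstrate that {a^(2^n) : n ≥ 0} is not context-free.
Assume for contradiction that L is context-free, and let p ≥ 1 be the pumping length given by the pumping lemma for CFLs.
Choose s = a^(2^p). Then s ∈ L and |s| = 2^p ≥ p.
By the CFL pumping lemma, s = uvxyz for some u, v, x, y, z with |vxy| ≤ p, |vy| ≥ 1, and uv^i xy^i z ∈ L for every i ≥ 0.
All symbols are a's, so only lengths matter: let k = |vy|, with 1 ≤ k ≤ |vxy| ≤ p < 2^p.

Take i = 2: |uv²xy²z| = 2^p + k, and 2^p < 2^p + k < 2^p + 2^p = 2^(p+1).
So the length lies strictly between consecutive powers of two and is not a power of 2; uv²xy²z ∉ L.

This contradicts the CFL pumping lemma, which requires uv^i xy^i z ∈ L for all i ≥ 0.
Hence L = {a^(2^n) : n ≥ 0} is not context-free. ∎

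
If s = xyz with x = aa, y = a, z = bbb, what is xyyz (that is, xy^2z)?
aaaabbb

Given x = 'aa', y = 'a', z = 'bbb' and i = 2:

xy^2z = x + y·y·...·y (2 times) + z
       = 'aa' + 'a'^2 + 'bbb'
       = 'aa' + 'aa' + 'bbb'
       = 'aaaabbb'

The pumped string is 'aaaabbb' with length 7.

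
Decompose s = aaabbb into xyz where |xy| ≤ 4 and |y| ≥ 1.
x = 'aaa', y = 'b', z = 'bb'

For s = aaabbb and p = 4, one valid decomposition is:
- x = 'aaa' (length 3)
- y = 'b' (length 1)
- z = 'bb' (length 2)

Verification:
- xyz = 'aaa' + 'b' + 'bb' = aaabbb ✓
- |xy| = 4 ≤ 4 ✓
- |y| = 1 > 0 ✓

All pumping lemma constraints are satisfied.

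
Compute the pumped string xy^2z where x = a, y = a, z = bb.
aaabb

Given x = 'a', y = 'a', z = 'bb' and i = 2:

xy^2z = x + y·y·...·y (2 times) + z
       = 'a' + 'a'^2 + 'bb'
       = 'a' + 'aa' + 'bb'
       = 'aaabb'

The pumped string is 'aaabb' with length 5.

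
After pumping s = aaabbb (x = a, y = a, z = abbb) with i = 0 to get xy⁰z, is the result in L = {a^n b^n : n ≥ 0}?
No

xy⁰z = a · ε · abbb = aabbb.
aabbb has 2 a's and 3 b's; 2 ≠ 3, so it is not in L.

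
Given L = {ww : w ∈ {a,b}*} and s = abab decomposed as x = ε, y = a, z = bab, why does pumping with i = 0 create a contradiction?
xy⁰z = bab ∉ L

Pumping with i = 0 replaces y = a by y⁰ = ε:
- Original: s = xyz = abab; abab splits into halves ab · ab, which are equal, so it is in L (w = ab)
- Pumped: xy⁰z = ε · ε · bab = bab
- bab has odd length 3, so it cannot be written as ww and is not in L

The pumping lemma would require xy⁰z ∈ L, so this decomposition yields a contradiction.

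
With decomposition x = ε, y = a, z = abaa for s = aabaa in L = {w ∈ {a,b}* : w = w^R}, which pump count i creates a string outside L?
i = 2

xy²z = ε · aa · abaa = aaabaa; aaabaa reversed is aabaaa ≠ aaabaa, so it is not a palindrome and is not in L.
(Other choices also work, e.g. i = 0, 3; only i = 1 is guaranteed to stay in L since xy¹z = s.)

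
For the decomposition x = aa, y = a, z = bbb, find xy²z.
aaaabbb

Given x = 'aa', y = 'a', z = 'bbb' and i = 2:

xy^2z = x + y·y·...·y (2 times) + z
       = 'aa' + 'a'^2 + 'bbb'
       = 'aa' + 'aa' + 'bbb'
       = 'aaaabbb'

The pumped string is 'aaaabbb' with length 7.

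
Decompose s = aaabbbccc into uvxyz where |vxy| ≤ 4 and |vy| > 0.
u='aa', v='a', x='bb', y='b', z='ccc'

For s = aaabbbccc with pumping length p = 4:

One valid decomposition:
- u = 'aa'
- v = 'a'
- x = 'bb'
- y = 'b'
- z = 'ccc'

Verification:
- uvxyz = 'aa' + 'a' + 'bb' + 'b' + 'ccc' = aaabbbccc ✓
- |vxy| = |'abbb'| = 4 ≤ 4 ✓
- |vy| = |'ab'| = 2 > 0 ✓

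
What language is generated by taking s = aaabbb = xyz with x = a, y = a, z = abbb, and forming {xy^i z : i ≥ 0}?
{xy^i z : i ≥ 0} = {a^(2+i) b^3 : i ≥ 0} = {aabbb, aaabbb, aaaabbb, ...}

With x = a, y = a, z = abbb: Starting with aaabbb and pumping the second 'a', we get strings with 2+i a's followed by 3 b's for i = 0, 1, 2, ...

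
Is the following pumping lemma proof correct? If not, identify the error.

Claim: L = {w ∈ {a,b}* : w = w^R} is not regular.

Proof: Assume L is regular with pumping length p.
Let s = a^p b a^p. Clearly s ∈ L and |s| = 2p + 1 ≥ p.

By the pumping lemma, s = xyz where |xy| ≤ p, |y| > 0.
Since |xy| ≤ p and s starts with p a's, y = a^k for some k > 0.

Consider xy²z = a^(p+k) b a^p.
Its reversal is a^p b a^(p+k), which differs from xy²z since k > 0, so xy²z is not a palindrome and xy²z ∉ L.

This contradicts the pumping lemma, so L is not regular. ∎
The proof is correct.

This proof is valid because:
1. s = a^p b a^p is in L and is chosen in terms of p, so |s| ≥ p holds for every p
2. The decomposition analysis is correct: |xy| ≤ p forces y to lie inside the leading a's
3. The contradiction is valid: a^(p+k) b a^p has more a's before the b than after it, so it is not a palindrome
4. The conclusion follows logically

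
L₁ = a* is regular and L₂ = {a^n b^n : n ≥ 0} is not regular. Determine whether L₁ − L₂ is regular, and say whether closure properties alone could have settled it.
Yes — L₁ − L₂ is regular.

The only string of a* that lies in {a^n b^n} is ε, so L₁ − L₂ = a* − {ε} = a⁺ = aa*, which is regular.

Note that the bare facts "L₁ regular, L₂ non-regular" do not settle the question by themselves: the closure of regular languages under ∪, ∩, complement and difference applies only when BOTH operands are regular. With a non-regular operand the result can come out regular or non-regular depending on the specific languages, so one has to work out L₁ − L₂ for this particular pair, as above.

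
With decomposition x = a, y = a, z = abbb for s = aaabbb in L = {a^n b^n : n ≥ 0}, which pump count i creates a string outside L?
i = 0

xy⁰z = a · ε · abbb = aabbb; aabbb has 2 a's and 3 b's; 2 ≠ 3, so it is not in L.
(Other choices also work, e.g. i = 2, 3; only i = 1 is guaranteed to stay in L since xy¹z = s.)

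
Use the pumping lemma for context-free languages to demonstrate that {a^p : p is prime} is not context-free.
Assume for contradiction that L is context-free, and let p ≥ 1 be the pumping length given by the pumping lemma for CFLs.
Choose a prime q with q ≥ p and let s = a^q. Then s ∈ L and |s| = q ≥ p.
By the CFL pumping lemma, s = uvxyz for some u, v, x, y, z with |vxy| ≤ p, |vy| ≥ 1, and uv^i xy^i z ∈ L for every i ≥ 0.
All symbols are a's, so only lengths matter: let k = |vy|, with 1 ≤ k ≤ p. Then |uv^i xy^i z| = q + (i − 1)k.

Take i = q + 1: the length is q + qk = q(k + 1).
Both factors satisfy q ≥ 2 and k + 1 ≥ 2, so q(k + 1) is composite and uv^(q+1) xy^(q+1) z ∉ L.

This contradicts the CFL pumping lemma, which requires uv^i xy^i z ∈ L for all i ≥ 0.
Hence L = {a^p : p is prime} is not context-free. ∎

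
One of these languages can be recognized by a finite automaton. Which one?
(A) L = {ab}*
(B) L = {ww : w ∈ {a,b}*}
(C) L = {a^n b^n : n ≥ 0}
(A) {ab}*

(A) L = {ab}* is regular.

This can be recognized by a finite automaton (DFA/NFA).
Regular expressions like {ab}* define regular languages.

The other choices are not regular:
- {ww : w ∈ {a,b}*}: After pumping, the two halves no longer match
- {a^n b^n : n ≥ 0}: After pumping, the number of a's and b's become unequal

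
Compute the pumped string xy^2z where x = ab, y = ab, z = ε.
ababab

Given x = 'ab', y = 'ab', z = '' and i = 2:

xy^2z = x + y·y·...·y (2 times) + z
       = 'ab' + 'ab'^2 + ''
       = 'ab' + 'abab' + ''
       = 'ababab'

The pumped string is 'ababab' with length 6.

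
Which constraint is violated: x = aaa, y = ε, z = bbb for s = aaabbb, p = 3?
Violated: |y| > 0

The decomposition x = aaa, y = ε, z = bbb for s = aaabbb with p = 3
violates the constraint: |y| > 0

|y| = 0, but the pumping lemma requires |y| > 0 (y must be non-empty).

Pumping lemma constraints:
1. xyz = s (decomposition is valid)
2. |xy| ≤ p
3. |y| > 0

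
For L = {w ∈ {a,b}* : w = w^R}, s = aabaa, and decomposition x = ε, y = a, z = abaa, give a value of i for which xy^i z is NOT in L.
i = 2

xy²z = ε · aa · abaa = aaabaa; aaabaa reversed is aabaaa ≠ aaabaa, so it is not a palindrome and is not in L.
(Other choices also work, e.g. i = 0, 3; only i = 1 is guaranteed to stay in L since xy¹z = s.)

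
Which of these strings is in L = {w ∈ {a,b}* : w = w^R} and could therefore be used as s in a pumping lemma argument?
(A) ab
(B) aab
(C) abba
(C) abba

The pumping lemma is applied to a string s that lies in L, so first check membership of each option:
- (A) ab reversed is ba ≠ ab, so it is not a palindrome and is not in L ✗
- (B) aab reversed is baa ≠ aab, so it is not a palindrome and is not in L ✗
- (C) abba reversed is abba, the same string, so it is a palindrome and is in L ✓

Only (C) abba is in L, so it is the only candidate that could play the role of s.
(In a complete proof one picks s in terms of the pumping length p so that |s| ≥ p is guaranteed; a fixed string like abba illustrates the shape of such an s.)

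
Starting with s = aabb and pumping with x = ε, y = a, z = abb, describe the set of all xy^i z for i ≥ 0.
{xy^i z : i ≥ 0} = {a^(i+1) b^2 : i ≥ 0} = {abb, aabb, aaabb, ...}

With x = ε, y = a, z = abb: Starting with aabb and pumping the first 'a' (z = abb keeps the second 'a'), we get strings with i+1 a's followed by 2 b's for i = 0, 1, 2, ...; note bb is not produced because z always contributes one a.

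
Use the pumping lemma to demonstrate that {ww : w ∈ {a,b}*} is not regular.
Assume for contradiction that L is regular, and let p ≥ 1 be the pumping length given by the pumping lemma.
Choose s = a^p b a^p b. Then s ∈ L (take w = a^p b) and |s| = 2p + 2 ≥ p.
By the pumping lemma, s = xyz for some x, y, z with |xy| ≤ p, |y| ≥ 1, and xy^i z ∈ L for every i ≥ 0.
Since |xy| ≤ p and the first p symbols of s are all a's, y = a^k for some k with 1 ≤ k ≤ p.

Take i = 2: t = xy²z = a^(p + k) b a^p b.
Suppose t = uu for some string u. The string t contains exactly two b's and ends in b, so u contains exactly one b and ends in b; hence u = a^j b for some j, and uu = a^j b a^j b. Comparing with t = a^(p + k) b a^p b forces j = p + k (first block) and j = p (second block), which is impossible since k ≥ 1. So t ∉ L.

This contradicts the pumping lemma, which requires xy^i z ∈ L for all i ≥ 0.
Hence L = {ww : w ∈ {a,b}*} is not regular. ∎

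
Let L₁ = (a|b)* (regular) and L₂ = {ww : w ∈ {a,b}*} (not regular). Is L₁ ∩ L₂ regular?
No — L₁ ∩ L₂ is not regular.

(a|b)* is all strings over {a,b}, so L₁ ∩ L₂ = {ww : w ∈ {a,b}*} = L₂ itself, which is not regular (pump s = a^p b a^p b).

Note that the bare facts "L₁ regular, L₂ non-regular" do not settle the question by themselves: the closure of regular languages under ∪, ∩, complement and difference applies only when BOTH operands are regular. With a non-regular operand the result can come out regular or non-regular depending on the specific languages, so one has to work out L₁ ∩ L₂ for this particular pair, as above.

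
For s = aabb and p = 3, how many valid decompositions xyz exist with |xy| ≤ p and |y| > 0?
6

For s = 'aabb' with pumping length p = 3:

Constraints: |xy| ≤ 3, |y| > 0

Valid decompositions (|xy| ≤ p, |y| ≥ 1):
  • x='', y='a', z='abb'
  • x='a', y='a', z='bb'
  • x='', y='aa', z='bb'
  • x='aa', y='b', z='b'
  • x='a', y='ab', z='b'
  • x='', y='aab', z='b'

Total count: 6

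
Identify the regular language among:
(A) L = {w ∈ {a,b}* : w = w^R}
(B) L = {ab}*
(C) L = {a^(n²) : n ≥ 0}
(B) {ab}*

(B) L = {ab}* is regular.

This can be recognized by a finite automaton (DFA/NFA).
Regular expressions like {ab}* define regular languages.

The other choices are not regular:
- {w ∈ {a,b}* : w = w^R}: After pumping, the string is no longer symmetric
- {a^(n²) : n ≥ 0}: After pumping, length is no longer a perfect square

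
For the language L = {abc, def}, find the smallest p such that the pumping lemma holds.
p = 4

For a finite language L, the pumping lemma holds vacuously if p > max|s| for s ∈ L.

The longest string in L = {abc, def} has length 3.
If p = 4, then no string s ∈ L has |s| ≥ p, so the condition is vacuously true.

The minimum pumping length is p = 4.

Why no smaller p works: for any p ≤ 3, the longest string s ∈ L has |s| = 3 ≥ p, so it would
have to be pumpable; but pumping up (i = 2, 3, ...) produces ever longer strings, which cannot all lie in the
finite language L. So the pumping property fails for every p ≤ 3.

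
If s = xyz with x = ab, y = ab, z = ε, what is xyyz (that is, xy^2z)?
ababab

Given x = 'ab', y = 'ab', z = '' and i = 2:

xy^2z = x + y·y·...·y (2 times) + z
       = 'ab' + 'ab'^2 + ''
       = 'ab' + 'abab' + ''
       = 'ababab'

The pumped string is 'ababab' with length 6.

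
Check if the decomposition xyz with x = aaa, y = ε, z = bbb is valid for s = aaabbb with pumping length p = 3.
Violated: |y| > 0

The decomposition x = aaa, y = ε, z = bbb for s = aaabbb with p = 3
violates the constraint: |y| > 0

|y| = 0, but the pumping lemma requires |y| > 0 (y must be non-empty).

Pumping lemma constraints:
1. xyz = s (decomposition is valid)
2. |xy| ≤ p
3. |y| > 0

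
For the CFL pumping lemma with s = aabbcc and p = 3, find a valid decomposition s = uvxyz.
u='aa', v='b', x='b', y='c', z='c'

For s = aabbcc with pumping length p = 3:

One valid decomposition:
- u = 'aa'
- v = 'b'
- x = 'b'
- y = 'c'
- z = 'c'

Verification:
- uvxyz = 'aa' + 'b' + 'b' + 'c' + 'c' = aabbcc ✓
- |vxy| = |'bbc'| = 3 ≤ 3 ✓
- |vy| = |'bc'| = 2 > 0 ✓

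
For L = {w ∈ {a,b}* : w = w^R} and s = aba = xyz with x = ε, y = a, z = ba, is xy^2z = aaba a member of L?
No

xy²z = ε · aa · ba = aaba.
aaba reversed is abaa ≠ aaba, so it is not a palindrome and is not in L.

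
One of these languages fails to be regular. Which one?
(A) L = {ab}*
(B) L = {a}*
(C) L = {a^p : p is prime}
(C) {a^p : p is prime}

(C) L = {a^p : p is prime} is NOT regular.

The pumping lemma can be used to prove this:
After pumping, the length becomes composite

The other languages are regular because they can be recognized by finite automata.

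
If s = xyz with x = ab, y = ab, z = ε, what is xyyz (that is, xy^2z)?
ababab

Given x = 'ab', y = 'ab', z = '' and i = 2:

xy^2z = x + y·y·...·y (2 times) + z
       = 'ab' + 'ab'^2 + ''
       = 'ab' + 'abab' + ''
       = 'ababab'

The pumped string is 'ababab' with length 6.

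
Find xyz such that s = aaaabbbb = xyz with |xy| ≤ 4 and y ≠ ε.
x = '', y = 'aaa', z = 'abbbb'

For s = aaaabbbb and p = 4, one valid decomposition is:
- x = '' (length 0)
- y = 'aaa' (length 3)
- z = 'abbbb' (length 5)

Verification:
- xyz = '' + 'aaa' + 'abbbb' = aaaabbbb ✓
- |xy| = 3 ≤ 4 ✓
- |y| = 3 > 0 ✓

All pumping lemma constraints are satisfied.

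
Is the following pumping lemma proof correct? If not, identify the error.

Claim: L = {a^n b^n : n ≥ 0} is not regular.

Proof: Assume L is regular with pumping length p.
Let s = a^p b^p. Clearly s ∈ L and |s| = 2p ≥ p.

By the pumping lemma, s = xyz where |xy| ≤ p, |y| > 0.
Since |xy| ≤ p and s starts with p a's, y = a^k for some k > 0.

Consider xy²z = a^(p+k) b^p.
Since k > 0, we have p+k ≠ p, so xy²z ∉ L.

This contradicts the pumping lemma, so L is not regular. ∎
The proof is correct.

This proof is valid because:
1. The string s = a^p b^p is correctly in L
2. The decomposition analysis is correct: y must consist only of a's
3. The contradiction is valid: pumping increases a's but not b's
4. The conclusion follows logically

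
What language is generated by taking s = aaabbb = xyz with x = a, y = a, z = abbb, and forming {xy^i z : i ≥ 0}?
{xy^i z : i ≥ 0} = {a^(2+i) b^3 : i ≥ 0} = {aabbb, aaabbb, aaaabbb, ...}

With x = a, y = a, z = abbb: Starting with aaabbb and pumping the second 'a', we get strings with 2+i a's followed by 3 b's for i = 0, 1, 2, ...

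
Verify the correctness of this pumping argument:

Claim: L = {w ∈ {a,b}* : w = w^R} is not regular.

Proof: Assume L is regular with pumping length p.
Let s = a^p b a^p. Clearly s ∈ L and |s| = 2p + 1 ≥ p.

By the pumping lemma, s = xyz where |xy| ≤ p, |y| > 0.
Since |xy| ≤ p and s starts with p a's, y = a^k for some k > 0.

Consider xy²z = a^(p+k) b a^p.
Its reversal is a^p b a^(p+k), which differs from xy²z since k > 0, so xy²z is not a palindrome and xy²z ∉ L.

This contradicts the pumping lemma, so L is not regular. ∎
The proof is correct.

This proof is valid because:
1. s = a^p b a^p is in L and is chosen in terms of p, so |s| ≥ p holds for every p
2. The decomposition analysis is correct: |xy| ≤ p forces y to lie inside the leading a's
3. The contradiction is valid: a^(p+k) b a^p has more a's before the b than after it, so it is not a palindrome
4. The conclusion follows logically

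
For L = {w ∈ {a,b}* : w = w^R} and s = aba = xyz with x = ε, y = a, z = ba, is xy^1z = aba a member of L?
Yes

xy¹z = ε · a · ba = aba.
aba reversed is aba, the same string, so it is a palindrome and is in L.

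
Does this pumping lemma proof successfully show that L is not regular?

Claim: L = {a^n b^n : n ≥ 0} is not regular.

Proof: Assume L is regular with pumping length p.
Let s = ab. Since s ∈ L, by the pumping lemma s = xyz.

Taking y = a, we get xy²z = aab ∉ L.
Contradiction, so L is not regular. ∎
The proof is INCORRECT.

Error: The string s = ab may be shorter than p.
The pumping lemma only applies to strings with |s| ≥ p, and p is not under our control.
We must choose s in terms of p, e.g. s = a^p b^p, to ensure |s| ≥ p.
(The proof also fixes one particular y; a valid argument must handle every decomposition with |xy| ≤ p and |y| ≥ 1 — for s = a^p b^p this forces y = a^k, and then xy²z = a^(p+k) b^p ∉ L.)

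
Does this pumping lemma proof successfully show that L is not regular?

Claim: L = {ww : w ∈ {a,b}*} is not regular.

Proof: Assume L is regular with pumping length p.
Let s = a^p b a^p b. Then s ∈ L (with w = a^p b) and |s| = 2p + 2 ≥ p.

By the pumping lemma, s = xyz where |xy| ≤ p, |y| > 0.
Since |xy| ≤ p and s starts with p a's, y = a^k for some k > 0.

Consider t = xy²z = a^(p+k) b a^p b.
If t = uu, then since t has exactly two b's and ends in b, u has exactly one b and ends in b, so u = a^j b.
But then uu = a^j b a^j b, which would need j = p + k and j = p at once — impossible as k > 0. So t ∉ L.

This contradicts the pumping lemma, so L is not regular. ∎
The proof is correct.

This proof is valid because:
1. s = a^p b a^p b is in L and is chosen in terms of p, so |s| ≥ p holds for every p
2. The decomposition analysis is correct: |xy| ≤ p forces y to lie inside the leading a's
3. The contradiction is valid: the argument shows a^(p+k) b a^p b cannot be split into two equal halves
4. The conclusion follows logically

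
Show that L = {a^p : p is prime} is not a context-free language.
Assume for contradiction that L is context-free, and let p ≥ 1 be the pumping length given by the pumping lemma for CFLs.
Choose a prime q with q ≥ p and let s = a^q. Then s ∈ L and |s| = q ≥ p.
By the CFL pumping lemma, s = uvxyz for some u, v, x, y, z with |vxy| ≤ p, |vy| ≥ 1, and uv^i xy^i z ∈ L for every i ≥ 0.
All symbols are a's, so only lengths matter: let k = |vy|, with 1 ≤ k ≤ p. Then |uv^i xy^i z| = q + (i − 1)k.

Take i = q + 1: the length is q + qk = q(k + 1).
Both factors satisfy q ≥ 2 and k + 1 ≥ 2, so q(k + 1) is composite and uv^(q+1) xy^(q+1) z ∉ L.

This contradicts the CFL pumping lemma, which requires uv^i xy^i z ∈ L for all i ≥ 0.
Hence L = {a^p : p is prime} is not context-free. ∎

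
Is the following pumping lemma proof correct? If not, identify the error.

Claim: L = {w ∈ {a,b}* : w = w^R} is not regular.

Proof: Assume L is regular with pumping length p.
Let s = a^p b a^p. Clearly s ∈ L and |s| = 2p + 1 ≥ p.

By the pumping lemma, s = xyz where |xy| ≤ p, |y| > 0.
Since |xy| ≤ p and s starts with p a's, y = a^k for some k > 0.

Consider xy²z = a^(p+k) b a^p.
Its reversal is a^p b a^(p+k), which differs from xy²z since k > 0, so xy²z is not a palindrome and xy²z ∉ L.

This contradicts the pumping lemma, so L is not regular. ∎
The proof is correct.

This proof is valid because:
1. s = a^p b a^p is in L and is chosen in terms of p, so |s| ≥ p holds for every p
2. The decomposition analysis is correct: |xy| ≤ p forces y to lie inside the leading a's
3. The contradiction is valid: a^(p+k) b a^p has more a's before the b than after it, so it is not a palindrome
4. The conclusion follows logically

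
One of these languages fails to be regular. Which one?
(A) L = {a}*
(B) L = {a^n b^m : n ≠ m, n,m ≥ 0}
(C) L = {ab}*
(B) {a^n b^m : n ≠ m, n,m ≥ 0}

(B) L = {a^n b^m : n ≠ m, n,m ≥ 0} is NOT regular.

The pumping lemma can be used to prove this:
After pumping a's, we can make n = m

The other languages are regular because they can be recognized by finite automata.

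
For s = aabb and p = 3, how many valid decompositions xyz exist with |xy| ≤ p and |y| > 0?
6

For s = 'aabb' with pumping length p = 3:

Constraints: |xy| ≤ 3, |y| > 0

Valid decompositions (|xy| ≤ p, |y| ≥ 1):
  • x='', y='a', z='abb'
  • x='a', y='a', z='bb'
  • x='', y='aa', z='bb'
  • x='aa', y='b', z='b'
  • x='a', y='ab', z='b'
  • x='', y='aab', z='b'

Total count: 6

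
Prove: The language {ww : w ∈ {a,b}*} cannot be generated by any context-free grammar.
Assume for contradiction that L is context-free, and let p ≥ 1 be the pumping length given by the pumping lemma for CFLs.
Choose s = a^p b^p a^p b^p. Then s ∈ L (take w = a^p b^p) and |s| = 4p ≥ p.
By the CFL pumping lemma, s = uvxyz for some u, v, x, y, z with |vxy| ≤ p, |vy| ≥ 1, and uv^i xy^i z ∈ L for every i ≥ 0.

Write s as four blocks A₁ B₁ A₂ B₂ with A₁ = A₂ = a^p and B₁ = B₂ = b^p. Since |vxy| ≤ p, the window vxy lies inside at most two adjacent blocks. Take i = 0 and let t = uxz, so |t| = 4p − |vy| with 1 ≤ |vy| ≤ p. If |t| is odd, t ∉ L immediately, so assume |vy| is even (hence |vy| ≥ 2) and |t|/2 = 2p − |vy|/2, which satisfies p ≤ |t|/2 ≤ 2p − 1.

Case 1 (vxy inside A₁B₁): t = a^(p−j) b^(p−l) a^p b^p with j + l = |vy|. The second half of t has length < 2p, so it is a suffix of the trailing a^p b^p and ends in b; the first half is a^(p−j) b^(p−l) a^((j+l)/2), which ends in a because (j+l)/2 ≥ 1. The halves differ, so t ∉ L.

Case 2 (vxy inside B₁A₂, straddling the middle): t = a^p b^(p−j) a^(p−l) b^p with j + l = |vy|. If t = ww, then w is a prefix of t of length ≥ p, so w begins with a^p; and w is a suffix of t of length ≥ p, so w ends with b^p. That forces |w| ≥ 2p, contradicting |w| = |t|/2 ≤ 2p − 1. So t ∉ L.

Case 3 (vxy inside A₂B₂): t = a^p b^p a^(p−j) b^(p−l) with j + l = |vy|. The first half of t is a prefix of a^p b^p, so it begins with a; the second half is b^((j+l)/2) a^(p−j) b^(p−l), which begins with b. The halves differ, so t ∉ L.

In every case uv⁰xy⁰z = uxz ∉ L.

This contradicts the CFL pumping lemma, which requires uv^i xy^i z ∈ L for all i ≥ 0.
Hence L = {ww : w ∈ {a,b}*} is not context-free. ∎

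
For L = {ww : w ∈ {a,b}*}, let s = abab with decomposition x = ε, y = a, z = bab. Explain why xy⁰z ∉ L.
xy⁰z = bab ∉ L

Pumping with i = 0 replaces y = a by y⁰ = ε:
- Original: s = xyz = abab; abab splits into halves ab · ab, which are equal, so it is in L (w = ab)
- Pumped: xy⁰z = ε · ε · bab = bab
- bab has odd length 3, so it cannot be written as ww and is not in L

The pumping lemma would require xy⁰z ∈ L, so this decomposition yields a contradiction.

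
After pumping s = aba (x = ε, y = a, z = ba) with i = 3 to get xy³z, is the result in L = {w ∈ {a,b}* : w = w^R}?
No

xy³z = ε · aaa · ba = aaaba.
aaaba reversed is abaaa ≠ aaaba, so it is not a palindrome and is not in L.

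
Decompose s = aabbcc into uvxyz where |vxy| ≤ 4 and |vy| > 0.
u='a', v='a', x='bb', y='c', z='c'

For s = aabbcc with pumping length p = 4:

One valid decomposition:
- u = 'a'
- v = 'a'
- x = 'bb'
- y = 'c'
- z = 'c'

Verification:
- uvxyz = 'a' + 'a' + 'bb' + 'c' + 'c' = aabbcc ✓
- |vxy| = |'abbc'| = 4 ≤ 4 ✓
- |vy| = |'ac'| = 2 > 0 ✓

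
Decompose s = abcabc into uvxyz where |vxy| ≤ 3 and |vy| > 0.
u='ab', v='c', x='a', y='b', z='c'

For s = abcabc with pumping length p = 3:

One valid decomposition:
- u = 'ab'
- v = 'c'
- x = 'a'
- y = 'b'
- z = 'c'

Verification:
- uvxyz = 'ab' + 'c' + 'a' + 'b' + 'c' = abcabc ✓
- |vxy| = |'cab'| = 3 ≤ 3 ✓
- |vy| = |'cb'| = 2 > 0 ✓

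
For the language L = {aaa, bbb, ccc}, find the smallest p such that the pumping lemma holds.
p = 4

For a finite language L, the pumping lemma holds vacuously if p > max|s| for s ∈ L.

The longest string in L = {aaa, bbb, ccc} has length 3.
If p = 4, then no string s ∈ L has |s| ≥ p, so the condition is vacuously true.

The minimum pumping length is p = 4.

Why no smaller p works: for any p ≤ 3, the longest string s ∈ L has |s| = 3 ≥ p, so it would
have to be pumpable; but pumping up (i = 2, 3, ...) produces ever longer strings, which cannot all lie in the
finite language L. So the pumping property fails for every p ≤ 3.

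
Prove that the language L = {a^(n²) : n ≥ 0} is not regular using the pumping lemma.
Assume for contradiction that L is regular, and let p ≥ 1 be the pumping length given by the pumping lemma.
Choose s = a^(p²). Then s ∈ L and |s| = p² ≥ p.
By the pumping lemma, s = xyz for some x, y, z with |xy| ≤ p, |y| ≥ 1, and xy^i z ∈ L for every i ≥ 0.
Here y = a^k for some k with 1 ≤ k ≤ |xy| ≤ p.

Take i = 2: |xy²z| = p² + k.
Now p² < p² + k ≤ p² + p < p² + 2p + 1 = (p + 1)².
So |xy²z| lies strictly between the consecutive squares p² and (p + 1)², hence is not a perfect square, and xy²z ∉ L.

This contradicts the pumping lemma, which requires xy^i z ∈ L for all i ≥ 0.
Hence L = {a^(n²) : n ≥ 0} is not regular. ∎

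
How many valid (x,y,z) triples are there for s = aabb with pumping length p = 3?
6

For s = 'aabb' with pumping length p = 3:

Constraints: |xy| ≤ 3, |y| > 0

Valid decompositions (|xy| ≤ p, |y| ≥ 1):
  • x='', y='a', z='abb'
  • x='a', y='a', z='bb'
  • x='', y='aa', z='bb'
  • x='aa', y='b', z='b'
  • x='a', y='ab', z='b'
  • x='', y='aab', z='b'

Total count: 6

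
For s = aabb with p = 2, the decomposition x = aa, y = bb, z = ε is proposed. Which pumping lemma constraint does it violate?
Violated: |xy| ≤ p

The decomposition x = aa, y = bb, z = ε for s = aabb with p = 2
violates the constraint: |xy| ≤ p

|xy| = |aabb| = 4 > 2 = p. The decomposition puts too many characters in xy.

Pumping lemma constraints:
1. xyz = s (decomposition is valid)
2. |xy| ≤ p
3. |y| > 0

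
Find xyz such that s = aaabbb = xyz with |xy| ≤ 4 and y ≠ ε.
x = '', y = 'aaab', z = 'bb'

For s = aaabbb and p = 4, one valid decomposition is:
- x = '' (length 0)
- y = 'aaab' (length 4)
- z = 'bb' (length 2)

Verification:
- xyz = '' + 'aaab' + 'bb' = aaabbb ✓
- |xy| = 4 ≤ 4 ✓
- |y| = 4 > 0 ✓

All pumping lemma constraints are satisfied.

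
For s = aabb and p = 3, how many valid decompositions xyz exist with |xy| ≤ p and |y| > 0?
6

For s = 'aabb' with pumping length p = 3:

Constraints: |xy| ≤ 3, |y| > 0

Valid decompositions (|xy| ≤ p, |y| ≥ 1):
  • x='', y='a', z='abb'
  • x='a', y='a', z='bb'
  • x='', y='aa', z='bb'
  • x='aa', y='b', z='b'
  • x='a', y='ab', z='b'
  • x='', y='aab', z='b'

Total count: 6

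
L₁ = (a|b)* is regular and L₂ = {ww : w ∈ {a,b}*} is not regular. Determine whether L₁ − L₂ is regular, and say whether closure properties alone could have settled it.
No — L₁ − L₂ is not regular.

L₁ − L₂ is the complement of {ww} within {a,b}*. If it were regular, its complement {ww} would be regular as well (regular languages are closed under complement) — contradiction. So L₁ − L₂ is not regular.

Note that the bare facts "L₁ regular, L₂ non-regular" do not settle the question by themselves: the closure of regular languages under ∪, ∩, complement and difference applies only when BOTH operands are regular. With a non-regular operand the result can come out regular or non-regular depending on the specific languages, so one has to work out L₁ − L₂ for this particular pair, as above.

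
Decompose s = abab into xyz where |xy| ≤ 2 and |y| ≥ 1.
x = 'a', y = 'b', z = 'ab'

For s = abab and p = 2, one valid decomposition is:
- x = 'a' (length 1)
- y = 'b' (length 1)
- z = 'ab' (length 2)

Verification:
- xyz = 'a' + 'b' + 'ab' = abab ✓
- |xy| = 2 ≤ 2 ✓
- |y| = 1 > 0 ✓

All pumping lemma constraints are satisfied.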